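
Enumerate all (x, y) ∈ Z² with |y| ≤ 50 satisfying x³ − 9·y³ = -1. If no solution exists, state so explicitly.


The equation is x³ - 9y³ = -1. For fixed y, x³ = 9·y³ − 1, so a solution requires the RHS to be a perfect cube.
Strategy: iterate y from -50 to 50, compute RHS = 9·y³ − 1, and check whether it is a (positive or negative) perfect cube.
Check small values of y:
  y = 0: RHS = -1 = (-1)³ ⇒ x = -1 works.
  y = 1: RHS = 8 = (2)³ ⇒ x = 2 works.
  y = -1: RHS = -10 is not a perfect cube.
  y = 2: RHS = 71 is not a perfect cube.
  y = -2: RHS = -73 is not a perfect cube.
  y = 3: RHS = 242 is not a perfect cube.
  y = -3: RHS = -244 is not a perfect cube.
Continuing the search up to |y| = 50 finds no further solutions beyond those listed.
Collected solutions: (-1, 0), (2, 1).

Solutions (with |y| ≤ 50): (-1, 0), (2, 1).


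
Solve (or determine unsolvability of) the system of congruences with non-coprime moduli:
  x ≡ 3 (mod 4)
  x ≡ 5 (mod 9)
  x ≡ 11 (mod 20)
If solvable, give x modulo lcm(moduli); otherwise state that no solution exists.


Moduli 4, 9, 20 are not pairwise coprime, so CRT works modulo lcm(m_i) when all pairwise compatibility conditions hold.
Pairwise compatibility: gcd(m_i, m_j) must divide a_i - a_j for every pair.
Merge one congruence at a time:
  Start: x ≡ 3 (mod 4).
  Combine with x ≡ 5 (mod 9): gcd(4, 9) = 1; 5 - 3 = 2, which IS divisible by 1, so compatible.
    Write x = 3 + 4·t and substitute into x ≡ 5 (mod 9): 4·t ≡ 5 − 3 = 2 (mod 9).
    The inverse of 4 mod 9 is 7 (since 4·7 = 28 = 3·9 + 1), so t ≡ 7·2 = 14 ≡ 5 (mod 9).
    Then x = 3 + 4·5 = 23, valid modulo lcm(4, 9) = 36: x ≡ 23 (mod 36).
  Combine with x ≡ 11 (mod 20): gcd(36, 20) = 4; 11 - 23 = -12, which IS divisible by 4, so compatible.
    Write x = 23 + 36·t and substitute into x ≡ 11 (mod 20): 36·t ≡ 11 − 23 = -12 (mod 20).
    Divide the congruence (and modulus) by g = 4: 9·t ≡ -3 (mod 5).
    Reduce coefficients mod 5: 4·t ≡ 2 (mod 5).
    The inverse of 4 mod 5 is 4 (since 4·4 = 16 = 3·5 + 1), so t ≡ 4·2 = 8 ≡ 3 (mod 5).
    Then x = 23 + 36·3 = 131, valid modulo lcm(36, 20) = 180: x ≡ 131 (mod 180).
Verify: 131 mod 4 = 3, 131 mod 9 = 5, 131 mod 20 = 11.

x ≡ 131 (mod 180).


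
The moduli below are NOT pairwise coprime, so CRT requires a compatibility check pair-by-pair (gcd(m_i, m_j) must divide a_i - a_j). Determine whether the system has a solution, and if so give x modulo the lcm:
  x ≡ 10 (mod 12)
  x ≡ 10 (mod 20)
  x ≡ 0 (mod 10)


Moduli 12, 20, 10 are not pairwise coprime, so CRT works modulo lcm(m_i) when all pairwise compatibility conditions hold.
Pairwise compatibility: gcd(m_i, m_j) must divide a_i - a_j for every pair.
Merge one congruence at a time:
  Start: x ≡ 10 (mod 12).
  Combine with x ≡ 10 (mod 20): gcd(12, 20) = 4; 10 - 10 = 0, which IS divisible by 4, so compatible.
    Write x = 10 + 12·t and substitute into x ≡ 10 (mod 20): 12·t ≡ 10 − 10 = 0 (mod 20).
    Divide the congruence (and modulus) by g = 4: 3·t ≡ 0 (mod 5).
    The inverse of 3 mod 5 is 2 (since 3·2 = 6 = 1·5 + 1), so t ≡ 2·0 = 0 ≡ 0 (mod 5).
    Then x = 10 + 12·0 = 10, valid modulo lcm(12, 20) = 60: x ≡ 10 (mod 60).
  Combine with x ≡ 0 (mod 10): gcd(60, 10) = 10; 0 - 10 = -10, which IS divisible by 10, so compatible.
    Write x = 10 + 60·t and substitute into x ≡ 0 (mod 10): 60·t ≡ 0 − 10 = -10 (mod 10).
    Divide the congruence (and modulus) by g = 10: 6·t ≡ -1 (mod 1).
    Modulo 1 every t works; take t = 0.
    Then x = 10 + 60·0 = 10, valid modulo lcm(60, 10) = 60: x ≡ 10 (mod 60).
Verify: 10 mod 12 = 10, 10 mod 20 = 10, 10 mod 10 = 0.

x ≡ 10 (mod 60).


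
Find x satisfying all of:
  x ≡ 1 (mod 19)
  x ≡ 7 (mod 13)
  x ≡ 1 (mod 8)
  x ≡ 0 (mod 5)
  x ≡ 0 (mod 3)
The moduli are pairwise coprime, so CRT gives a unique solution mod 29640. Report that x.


Product of moduli M = 19 · 13 · 8 · 5 · 3 = 29640.
Merge one congruence at a time:
  Start: x ≡ 1 (mod 19).
  Combine with x ≡ 7 (mod 13); new modulus lcm = 247.
    Write x = 1 + 19·t and substitute into x ≡ 7 (mod 13): 19·t ≡ 7 − 1 = 6 (mod 13).
    Reduce coefficients mod 13: 6·t ≡ 6 (mod 13).
    The inverse of 6 mod 13 is 11 (since 6·11 = 66 = 5·13 + 1), so t ≡ 11·6 = 66 ≡ 1 (mod 13).
    Then x = 1 + 19·1 = 20, valid modulo lcm(19, 13) = 247: x ≡ 20 (mod 247).
  Combine with x ≡ 1 (mod 8); new modulus lcm = 1976.
    Write x = 20 + 247·t and substitute into x ≡ 1 (mod 8): 247·t ≡ 1 − 20 = -19 (mod 8).
    Reduce coefficients mod 8: 7·t ≡ 5 (mod 8).
    The inverse of 7 mod 8 is 7 (since 7·7 = 49 = 6·8 + 1), so t ≡ 7·5 = 35 ≡ 3 (mod 8).
    Then x = 20 + 247·3 = 761, valid modulo lcm(247, 8) = 1976: x ≡ 761 (mod 1976).
  Combine with x ≡ 0 (mod 5); new modulus lcm = 9880.
    Write x = 761 + 1976·t and substitute into x ≡ 0 (mod 5): 1976·t ≡ 0 − 761 = -761 (mod 5).
    Reduce coefficients mod 5: 1·t ≡ 4 (mod 5).
    So t ≡ 4 (mod 5).
    Then x = 761 + 1976·4 = 8665, valid modulo lcm(1976, 5) = 9880: x ≡ 8665 (mod 9880).
  Combine with x ≡ 0 (mod 3); new modulus lcm = 29640.
    Write x = 8665 + 9880·t and substitute into x ≡ 0 (mod 3): 9880·t ≡ 0 − 8665 = -8665 (mod 3).
    Reduce coefficients mod 3: 1·t ≡ 2 (mod 3).
    So t ≡ 2 (mod 3).
    Then x = 8665 + 9880·2 = 28425, valid modulo lcm(9880, 3) = 29640: x ≡ 28425 (mod 29640).
Verify against each original: 28425 mod 19 = 1, 28425 mod 13 = 7, 28425 mod 8 = 1, 28425 mod 5 = 0, 28425 mod 3 = 0.

x ≡ 28425 (mod 29640).


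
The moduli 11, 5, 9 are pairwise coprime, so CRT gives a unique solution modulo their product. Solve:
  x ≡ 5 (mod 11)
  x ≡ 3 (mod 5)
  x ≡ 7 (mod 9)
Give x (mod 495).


Moduli 11, 5, 9 are pairwise coprime; by CRT there is a unique solution modulo M = 11 · 5 · 9 = 495.
Solve pairwise, accumulating the modulus:
  Start with x ≡ 5 (mod 11).
  Combine with x ≡ 3 (mod 5): since gcd(11, 5) = 1, we get a unique residue mod 55.
    Write x = 5 + 11·t and substitute into x ≡ 3 (mod 5): 11·t ≡ 3 − 5 = -2 (mod 5).
    Reduce coefficients mod 5: 1·t ≡ 3 (mod 5).
    So t ≡ 3 (mod 5).
    Then x = 5 + 11·3 = 38, valid modulo lcm(11, 5) = 55: x ≡ 38 (mod 55).
  Combine with x ≡ 7 (mod 9): since gcd(55, 9) = 1, we get a unique residue mod 495.
    Write x = 38 + 55·t and substitute into x ≡ 7 (mod 9): 55·t ≡ 7 − 38 = -31 (mod 9).
    Reduce coefficients mod 9: 1·t ≡ 5 (mod 9).
    So t ≡ 5 (mod 9).
    Then x = 38 + 55·5 = 313, valid modulo lcm(55, 9) = 495: x ≡ 313 (mod 495).
Verify: 313 mod 11 = 5 ✓, 313 mod 5 = 3 ✓, 313 mod 9 = 7 ✓.

x ≡ 313 (mod 495).


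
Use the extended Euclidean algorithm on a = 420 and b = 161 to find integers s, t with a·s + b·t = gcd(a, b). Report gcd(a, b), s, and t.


Euclidean algorithm on (420, 161) — divide until remainder is 0:
  420 = 2 · 161 + 98
  161 = 1 · 98 + 63
  98 = 1 · 63 + 35
  63 = 1 · 35 + 28
  35 = 1 · 28 + 7
  28 = 4 · 7 + 0
gcd(420, 161) = 7.
Track Bezout coefficients alongside the remainders: start with r₀ = 420 = a·1 + b·0 (s = 1, t = 0) and r₁ = 161 = a·0 + b·1 (s = 0, t = 1); each new remainder r_{k+1} = r_{k-1} − q_k·r_k inherits s_{k+1} = s_{k-1} − q_k·s_k, t_{k+1} = t_{k-1} − q_k·t_k, so r_k = a·s_k + b·t_k at every step:
  q = 2: r = 98, s = 1 − 2·0 = 1, t = 0 − 2·1 = -2  (check: 420·1 + 161·(-2) = 98)
  q = 1: r = 63, s = 0 − 1·1 = -1, t = 1 − 1·(-2) = 3  (check: 420·(-1) + 161·3 = 63)
  q = 1: r = 35, s = 1 − 1·(-1) = 2, t = -2 − 1·3 = -5  (check: 420·2 + 161·(-5) = 35)
  q = 1: r = 28, s = -1 − 1·2 = -3, t = 3 − 1·(-5) = 8  (check: 420·(-3) + 161·8 = 28)
  q = 1: r = 7, s = 2 − 1·(-3) = 5, t = -5 − 1·8 = -13  (check: 420·5 + 161·(-13) = 7)
The row with r = 7 (the gcd) gives the Bezout coefficients s = 5, t = -13.
Result: 420 · (5) + 161 · (-13) = 7.

gcd(420, 161) = 7; s = 5, t = -13 (check: 420·5 + 161·(-13) = 7).


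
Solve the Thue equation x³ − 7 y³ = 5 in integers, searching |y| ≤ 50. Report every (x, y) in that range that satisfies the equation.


The equation is x³ - 7y³ = 5. For fixed y, x³ = 7·y³ + 5, so a solution requires the RHS to be a perfect cube.
Strategy: iterate y from -50 to 50, compute RHS = 7·y³ + 5, and check whether it is a (positive or negative) perfect cube.
Check small values of y:
  y = 0: RHS = 5 is not a perfect cube.
  y = 1: RHS = 12 is not a perfect cube.
  y = -1: RHS = -2 is not a perfect cube.
  y = 2: RHS = 61 is not a perfect cube.
  y = -2: RHS = -51 is not a perfect cube.
  y = 3: RHS = 194 is not a perfect cube.
  y = -3: RHS = -184 is not a perfect cube.
Continuing the search up to |y| = 50 finds no solutions either.
No (x, y) in the scanned range satisfies the equation.

No integer solutions with |y| ≤ 50.


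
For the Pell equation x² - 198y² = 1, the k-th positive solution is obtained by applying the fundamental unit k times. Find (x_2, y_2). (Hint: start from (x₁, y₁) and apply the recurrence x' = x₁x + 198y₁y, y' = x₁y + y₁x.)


Step 1: Find the fundamental solution (x₁, y₁) of x² - 198y² = 1.
  Expand √198 as a continued fraction. a₀ = ⌊√198⌋ = 14; iterate m_{k+1} = d_k·a_k − m_k, d_{k+1} = (198 − m_{k+1}²)/d_k, a_{k+1} = ⌊(a₀ + m_{k+1})/d_{k+1}⌋ (starting m₀ = 0, d₀ = 1), with convergents p_k = a_k·p_{k-1} + p_{k-2}, q_k = a_k·q_{k-1} + q_{k-2} (p₋₁ = 1, q₋₁ = 0):
  k = 0: a₀ = 14; p₀/q₀ = 14/1; p₀² − 198·q₀² = 196 − 198 = -2.
  k = 1: m = 14, d = 2, a = ⌊(14 + 14)/2⌋ = 14; p/q = (14·14 + 1)/(14·1 + 0) = 197/14; p² − 198·q² = 38809 − 38808 = 1.
  The first convergent with p² − 198·q² = 1 gives the fundamental solution (x₁, y₁) = (197, 14).
Step 2: Apply the recurrence (x_{n+1}, y_{n+1}) = (x₁x_n + 198y₁y_n, x₁y_n + y₁x_n) repeatedly.
  From (x_1, y_1) = (197, 14): x_2 = 197·197 + 198·14·14 = 77617; y_2 = 197·14 + 14·197 = 5516.
Step 3: Verify x_2² - 198·y_2² = 6024398689 - 6024398688 = 1 (should be 1). ✓

(x_1, y_1) = (197, 14); (x_2, y_2) = (77617, 5516).


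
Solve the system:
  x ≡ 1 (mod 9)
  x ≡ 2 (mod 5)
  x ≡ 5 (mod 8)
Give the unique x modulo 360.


Moduli 9, 5, 8 are pairwise coprime; by CRT there is a unique solution modulo M = 9 · 5 · 8 = 360.
Solve pairwise, accumulating the modulus:
  Start with x ≡ 1 (mod 9).
  Combine with x ≡ 2 (mod 5): since gcd(9, 5) = 1, we get a unique residue mod 45.
    Write x = 1 + 9·t and substitute into x ≡ 2 (mod 5): 9·t ≡ 2 − 1 = 1 (mod 5).
    Reduce coefficients mod 5: 4·t ≡ 1 (mod 5).
    The inverse of 4 mod 5 is 4 (since 4·4 = 16 = 3·5 + 1), so t ≡ 4·1 = 4 ≡ 4 (mod 5).
    Then x = 1 + 9·4 = 37, valid modulo lcm(9, 5) = 45: x ≡ 37 (mod 45).
  Combine with x ≡ 5 (mod 8): since gcd(45, 8) = 1, we get a unique residue mod 360.
    Write x = 37 + 45·t and substitute into x ≡ 5 (mod 8): 45·t ≡ 5 − 37 = -32 (mod 8).
    Reduce coefficients mod 8: 5·t ≡ 0 (mod 8).
    The inverse of 5 mod 8 is 5 (since 5·5 = 25 = 3·8 + 1), so t ≡ 5·0 = 0 ≡ 0 (mod 8).
    Then x = 37 + 45·0 = 37, valid modulo lcm(45, 8) = 360: x ≡ 37 (mod 360).
Verify: 37 mod 9 = 1 ✓, 37 mod 5 = 2 ✓, 37 mod 8 = 5 ✓.

x ≡ 37 (mod 360).


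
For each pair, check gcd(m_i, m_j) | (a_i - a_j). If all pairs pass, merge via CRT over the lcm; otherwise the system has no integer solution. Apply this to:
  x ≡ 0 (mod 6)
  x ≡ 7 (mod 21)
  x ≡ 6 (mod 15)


Moduli 6, 21, 15 are not pairwise coprime, so CRT works modulo lcm(m_i) when all pairwise compatibility conditions hold.
Pairwise compatibility: gcd(m_i, m_j) must divide a_i - a_j for every pair.
Merge one congruence at a time:
  Start: x ≡ 0 (mod 6).
  Combine with x ≡ 7 (mod 21): gcd(6, 21) = 3, and 7 - 0 = 7 is NOT divisible by 3.
    ⇒ system is inconsistent (no integer solution).

No solution (the system is inconsistent).


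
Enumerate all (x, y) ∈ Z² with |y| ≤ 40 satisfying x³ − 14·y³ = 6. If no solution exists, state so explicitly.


The equation is x³ - 14y³ = 6. For fixed y, x³ = 14·y³ + 6, so a solution requires the RHS to be a perfect cube.
Strategy: iterate y from -40 to 40, compute RHS = 14·y³ + 6, and check whether it is a (positive or negative) perfect cube.
Check small values of y:
  y = 0: RHS = 6 is not a perfect cube.
  y = 1: RHS = 20 is not a perfect cube.
  y = -1: RHS = -8 = (-2)³ ⇒ x = -2 works.
  y = 2: RHS = 118 is not a perfect cube.
  y = -2: RHS = -106 is not a perfect cube.
  y = 3: RHS = 384 is not a perfect cube.
  y = -3: RHS = -372 is not a perfect cube.
Continuing the search up to |y| = 40 finds no further solutions beyond those listed.
Collected solutions: (-2, -1).

Solutions (with |y| ≤ 40): (-2, -1).


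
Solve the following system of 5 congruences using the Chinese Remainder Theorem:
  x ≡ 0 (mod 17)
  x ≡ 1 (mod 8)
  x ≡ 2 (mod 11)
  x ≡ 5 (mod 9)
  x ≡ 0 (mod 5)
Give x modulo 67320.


Product of moduli M = 17 · 8 · 11 · 9 · 5 = 67320.
Merge one congruence at a time:
  Start: x ≡ 0 (mod 17).
  Combine with x ≡ 1 (mod 8); new modulus lcm = 136.
    Write x = 0 + 17·t and substitute into x ≡ 1 (mod 8): 17·t ≡ 1 − 0 = 1 (mod 8).
    Reduce coefficients mod 8: 1·t ≡ 1 (mod 8).
    So t ≡ 1 (mod 8).
    Then x = 0 + 17·1 = 17, valid modulo lcm(17, 8) = 136: x ≡ 17 (mod 136).
  Combine with x ≡ 2 (mod 11); new modulus lcm = 1496.
    Write x = 17 + 136·t and substitute into x ≡ 2 (mod 11): 136·t ≡ 2 − 17 = -15 (mod 11).
    Reduce coefficients mod 11: 4·t ≡ 7 (mod 11).
    The inverse of 4 mod 11 is 3 (since 4·3 = 12 = 1·11 + 1), so t ≡ 3·7 = 21 ≡ 10 (mod 11).
    Then x = 17 + 136·10 = 1377, valid modulo lcm(136, 11) = 1496: x ≡ 1377 (mod 1496).
  Combine with x ≡ 5 (mod 9); new modulus lcm = 13464.
    Write x = 1377 + 1496·t and substitute into x ≡ 5 (mod 9): 1496·t ≡ 5 − 1377 = -1372 (mod 9).
    Reduce coefficients mod 9: 2·t ≡ 5 (mod 9).
    The inverse of 2 mod 9 is 5 (since 2·5 = 10 = 1·9 + 1), so t ≡ 5·5 = 25 ≡ 7 (mod 9).
    Then x = 1377 + 1496·7 = 11849, valid modulo lcm(1496, 9) = 13464: x ≡ 11849 (mod 13464).
  Combine with x ≡ 0 (mod 5); new modulus lcm = 67320.
    Write x = 11849 + 13464·t and substitute into x ≡ 0 (mod 5): 13464·t ≡ 0 − 11849 = -11849 (mod 5).
    Reduce coefficients mod 5: 4·t ≡ 1 (mod 5).
    The inverse of 4 mod 5 is 4 (since 4·4 = 16 = 3·5 + 1), so t ≡ 4·1 = 4 ≡ 4 (mod 5).
    Then x = 11849 + 13464·4 = 65705, valid modulo lcm(13464, 5) = 67320: x ≡ 65705 (mod 67320).
Verify against each original: 65705 mod 17 = 0, 65705 mod 8 = 1, 65705 mod 11 = 2, 65705 mod 9 = 5, 65705 mod 5 = 0.

x ≡ 65705 (mod 67320).


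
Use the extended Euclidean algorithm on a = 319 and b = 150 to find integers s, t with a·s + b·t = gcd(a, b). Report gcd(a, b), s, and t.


Euclidean algorithm on (319, 150) — divide until remainder is 0:
  319 = 2 · 150 + 19
  150 = 7 · 19 + 17
  19 = 1 · 17 + 2
  17 = 8 · 2 + 1
  2 = 2 · 1 + 0
gcd(319, 150) = 1.
Track Bezout coefficients alongside the remainders: start with r₀ = 319 = a·1 + b·0 (s = 1, t = 0) and r₁ = 150 = a·0 + b·1 (s = 0, t = 1); each new remainder r_{k+1} = r_{k-1} − q_k·r_k inherits s_{k+1} = s_{k-1} − q_k·s_k, t_{k+1} = t_{k-1} − q_k·t_k, so r_k = a·s_k + b·t_k at every step:
  q = 2: r = 19, s = 1 − 2·0 = 1, t = 0 − 2·1 = -2  (check: 319·1 + 150·(-2) = 19)
  q = 7: r = 17, s = 0 − 7·1 = -7, t = 1 − 7·(-2) = 15  (check: 319·(-7) + 150·15 = 17)
  q = 1: r = 2, s = 1 − 1·(-7) = 8, t = -2 − 1·15 = -17  (check: 319·8 + 150·(-17) = 2)
  q = 8: r = 1, s = -7 − 8·8 = -71, t = 15 − 8·(-17) = 151  (check: 319·(-71) + 150·151 = 1)
The row with r = 1 (the gcd) gives the Bezout coefficients s = -71, t = 151.
Result: 319 · (-71) + 150 · (151) = 1.

gcd(319, 150) = 1; s = -71, t = 151 (check: 319·(-71) + 150·151 = 1).


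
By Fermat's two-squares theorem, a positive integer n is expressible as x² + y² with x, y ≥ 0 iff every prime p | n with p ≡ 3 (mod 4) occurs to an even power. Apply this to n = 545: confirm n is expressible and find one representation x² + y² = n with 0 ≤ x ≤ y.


Step 1: Factor n = 545 = 5 · 109.
Step 2: Check the mod-4 condition on each prime factor: 5 ≡ 1 (mod 4), exponent 1; 109 ≡ 1 (mod 4), exponent 1.
All primes ≡ 3 (mod 4) appear to even exponent (or don't appear), so by the two-squares theorem n IS expressible as a sum of two squares.
Step 3: Build a representation. Here n = 5 · 109 is a product of primes ≡ 1 (mod 4). Each prime p ≡ 1 (mod 4) is itself a sum of two squares; find a² by testing p − a² for a perfect square:
  5: 5 − 1² = 4 = 2² ⇒ 5 = 1² + 2².
  109: 109 − 1² = 108, 109 − 2² = 105, 109 − 3² = 100 = 10² ⇒ 109 = 3² + 10².
  Combine using the Brahmagupta–Fibonacci identity (a² + b²)(c² + d²) = (ac − bd)² + (ad + bc)² = (ac + bd)² + (ad − bc)²:
  5 · 109 = 545: from (1² + 2²)(3² + 10²), take (1·3 − 2·10, 1·10 + 2·3) = (3 − 20, 10 + 6) = (-17, 16); dropping signs (only squares matter) gives (17, 16); check 17² + 16² = 289 + 256 = 545 ✓.
Step 4: Order so x ≤ y and verify: 16² + 17² = 256 + 289 = 545 = n. ✓

n = 545 = 16² + 17² (one valid representation with x ≤ y).


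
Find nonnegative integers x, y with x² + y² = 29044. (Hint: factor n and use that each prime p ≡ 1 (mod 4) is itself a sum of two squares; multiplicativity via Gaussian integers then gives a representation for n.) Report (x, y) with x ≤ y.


Step 1: Factor n = 29044 = 2^2 · 53 · 137.
Step 2: Check the mod-4 condition on each prime factor: 2 = 2 (special); 53 ≡ 1 (mod 4), exponent 1; 137 ≡ 1 (mod 4), exponent 1.
All primes ≡ 3 (mod 4) appear to even exponent (or don't appear), so by the two-squares theorem n IS expressible as a sum of two squares.
Step 3: Build a representation. Group n = k² · m with k = 2 and m = 53 · 137 = 7261 (a product of primes ≡ 1 (mod 4)); a representation of m scales to one of n via (k·x)² + (k·y)² = k²(x² + y²). Each prime p ≡ 1 (mod 4) is itself a sum of two squares; find a² by testing p − a² for a perfect square:
  53: 53 − 1² = 52, 53 − 2² = 49 = 7² ⇒ 53 = 2² + 7².
  137: 137 − 1² = 136, 137 − 2² = 133, 137 − 3² = 128, 137 − 4² = 121 = 11² ⇒ 137 = 4² + 11².
  Combine using the Brahmagupta–Fibonacci identity (a² + b²)(c² + d²) = (ac − bd)² + (ad + bc)² = (ac + bd)² + (ad − bc)²:
  53 · 137 = 7261: from (2² + 7²)(4² + 11²), take (2·4 − 7·11, 2·11 + 7·4) = (8 − 77, 22 + 28) = (-69, 50); dropping signs (only squares matter) gives (69, 50); check 69² + 50² = 4761 + 2500 = 7261 ✓.
  Scale by k = 2: (2·69, 2·50) = (138, 100).
Step 4: Order so x ≤ y and verify: 100² + 138² = 10000 + 19044 = 29044 = n. ✓

n = 29044 = 100² + 138² (one valid representation with x ≤ y).


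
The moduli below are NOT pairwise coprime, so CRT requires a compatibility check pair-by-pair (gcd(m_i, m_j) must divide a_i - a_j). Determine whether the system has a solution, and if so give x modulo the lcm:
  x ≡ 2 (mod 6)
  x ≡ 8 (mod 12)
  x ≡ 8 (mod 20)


Moduli 6, 12, 20 are not pairwise coprime, so CRT works modulo lcm(m_i) when all pairwise compatibility conditions hold.
Pairwise compatibility: gcd(m_i, m_j) must divide a_i - a_j for every pair.
Merge one congruence at a time:
  Start: x ≡ 2 (mod 6).
  Combine with x ≡ 8 (mod 12): gcd(6, 12) = 6; 8 - 2 = 6, which IS divisible by 6, so compatible.
    Write x = 2 + 6·t and substitute into x ≡ 8 (mod 12): 6·t ≡ 8 − 2 = 6 (mod 12).
    Divide the congruence (and modulus) by g = 6: 1·t ≡ 1 (mod 2).
    So t ≡ 1 (mod 2).
    Then x = 2 + 6·1 = 8, valid modulo lcm(6, 12) = 12: x ≡ 8 (mod 12).
  Combine with x ≡ 8 (mod 20): gcd(12, 20) = 4; 8 - 8 = 0, which IS divisible by 4, so compatible.
    Write x = 8 + 12·t and substitute into x ≡ 8 (mod 20): 12·t ≡ 8 − 8 = 0 (mod 20).
    Divide the congruence (and modulus) by g = 4: 3·t ≡ 0 (mod 5).
    The inverse of 3 mod 5 is 2 (since 3·2 = 6 = 1·5 + 1), so t ≡ 2·0 = 0 ≡ 0 (mod 5).
    Then x = 8 + 12·0 = 8, valid modulo lcm(12, 20) = 60: x ≡ 8 (mod 60).
Verify: 8 mod 6 = 2, 8 mod 12 = 8, 8 mod 20 = 8.

x ≡ 8 (mod 60).


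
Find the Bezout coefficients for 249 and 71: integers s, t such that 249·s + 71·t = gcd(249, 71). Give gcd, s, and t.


Euclidean algorithm on (249, 71) — divide until remainder is 0:
  249 = 3 · 71 + 36
  71 = 1 · 36 + 35
  36 = 1 · 35 + 1
  35 = 35 · 1 + 0
gcd(249, 71) = 1.
Track Bezout coefficients alongside the remainders: start with r₀ = 249 = a·1 + b·0 (s = 1, t = 0) and r₁ = 71 = a·0 + b·1 (s = 0, t = 1); each new remainder r_{k+1} = r_{k-1} − q_k·r_k inherits s_{k+1} = s_{k-1} − q_k·s_k, t_{k+1} = t_{k-1} − q_k·t_k, so r_k = a·s_k + b·t_k at every step:
  q = 3: r = 36, s = 1 − 3·0 = 1, t = 0 − 3·1 = -3  (check: 249·1 + 71·(-3) = 36)
  q = 1: r = 35, s = 0 − 1·1 = -1, t = 1 − 1·(-3) = 4  (check: 249·(-1) + 71·4 = 35)
  q = 1: r = 1, s = 1 − 1·(-1) = 2, t = -3 − 1·4 = -7  (check: 249·2 + 71·(-7) = 1)
The row with r = 1 (the gcd) gives the Bezout coefficients s = 2, t = -7.
Result: 249 · (2) + 71 · (-7) = 1.

gcd(249, 71) = 1; s = 2, t = -7 (check: 249·2 + 71·(-7) = 1).


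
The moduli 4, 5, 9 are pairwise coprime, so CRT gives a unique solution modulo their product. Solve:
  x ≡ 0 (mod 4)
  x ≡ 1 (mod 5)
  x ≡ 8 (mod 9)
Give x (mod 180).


Moduli 4, 5, 9 are pairwise coprime; by CRT there is a unique solution modulo M = 4 · 5 · 9 = 180.
Solve pairwise, accumulating the modulus:
  Start with x ≡ 0 (mod 4).
  Combine with x ≡ 1 (mod 5): since gcd(4, 5) = 1, we get a unique residue mod 20.
    Write x = 0 + 4·t and substitute into x ≡ 1 (mod 5): 4·t ≡ 1 − 0 = 1 (mod 5).
    The inverse of 4 mod 5 is 4 (since 4·4 = 16 = 3·5 + 1), so t ≡ 4·1 = 4 ≡ 4 (mod 5).
    Then x = 0 + 4·4 = 16, valid modulo lcm(4, 5) = 20: x ≡ 16 (mod 20).
  Combine with x ≡ 8 (mod 9): since gcd(20, 9) = 1, we get a unique residue mod 180.
    Write x = 16 + 20·t and substitute into x ≡ 8 (mod 9): 20·t ≡ 8 − 16 = -8 (mod 9).
    Reduce coefficients mod 9: 2·t ≡ 1 (mod 9).
    The inverse of 2 mod 9 is 5 (since 2·5 = 10 = 1·9 + 1), so t ≡ 5·1 = 5 ≡ 5 (mod 9).
    Then x = 16 + 20·5 = 116, valid modulo lcm(20, 9) = 180: x ≡ 116 (mod 180).
Verify: 116 mod 4 = 0 ✓, 116 mod 5 = 1 ✓, 116 mod 9 = 8 ✓.

x ≡ 116 (mod 180).


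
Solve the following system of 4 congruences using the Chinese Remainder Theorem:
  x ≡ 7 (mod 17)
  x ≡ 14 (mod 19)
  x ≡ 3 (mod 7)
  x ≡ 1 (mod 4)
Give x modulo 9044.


Product of moduli M = 17 · 19 · 7 · 4 = 9044.
Merge one congruence at a time:
  Start: x ≡ 7 (mod 17).
  Combine with x ≡ 14 (mod 19); new modulus lcm = 323.
    Write x = 7 + 17·t and substitute into x ≡ 14 (mod 19): 17·t ≡ 14 − 7 = 7 (mod 19).
    The inverse of 17 mod 19 is 9 (since 17·9 = 153 = 8·19 + 1), so t ≡ 9·7 = 63 ≡ 6 (mod 19).
    Then x = 7 + 17·6 = 109, valid modulo lcm(17, 19) = 323: x ≡ 109 (mod 323).
  Combine with x ≡ 3 (mod 7); new modulus lcm = 2261.
    Write x = 109 + 323·t and substitute into x ≡ 3 (mod 7): 323·t ≡ 3 − 109 = -106 (mod 7).
    Reduce coefficients mod 7: 1·t ≡ 6 (mod 7).
    So t ≡ 6 (mod 7).
    Then x = 109 + 323·6 = 2047, valid modulo lcm(323, 7) = 2261: x ≡ 2047 (mod 2261).
  Combine with x ≡ 1 (mod 4); new modulus lcm = 9044.
    Write x = 2047 + 2261·t and substitute into x ≡ 1 (mod 4): 2261·t ≡ 1 − 2047 = -2046 (mod 4).
    Reduce coefficients mod 4: 1·t ≡ 2 (mod 4).
    So t ≡ 2 (mod 4).
    Then x = 2047 + 2261·2 = 6569, valid modulo lcm(2261, 4) = 9044: x ≡ 6569 (mod 9044).
Verify against each original: 6569 mod 17 = 7, 6569 mod 19 = 14, 6569 mod 7 = 3, 6569 mod 4 = 1.

x ≡ 6569 (mod 9044).


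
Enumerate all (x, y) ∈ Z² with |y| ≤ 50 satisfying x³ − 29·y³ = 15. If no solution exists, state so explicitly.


The equation is x³ - 29y³ = 15. For fixed y, x³ = 29·y³ + 15, so a solution requires the RHS to be a perfect cube.
Strategy: iterate y from -50 to 50, compute RHS = 29·y³ + 15, and check whether it is a (positive or negative) perfect cube.
Check small values of y:
  y = 0: RHS = 15 is not a perfect cube.
  y = 1: RHS = 44 is not a perfect cube.
  y = -1: RHS = -14 is not a perfect cube.
  y = 2: RHS = 247 is not a perfect cube.
  y = -2: RHS = -217 is not a perfect cube.
  y = 3: RHS = 798 is not a perfect cube.
  y = -3: RHS = -768 is not a perfect cube.
Continuing the search up to |y| = 50 finds no solutions either.
No (x, y) in the scanned range satisfies the equation.

No integer solutions with |y| ≤ 50.


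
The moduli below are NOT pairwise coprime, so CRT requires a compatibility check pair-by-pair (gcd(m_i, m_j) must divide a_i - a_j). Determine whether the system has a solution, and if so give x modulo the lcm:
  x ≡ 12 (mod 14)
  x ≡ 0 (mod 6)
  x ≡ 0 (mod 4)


Moduli 14, 6, 4 are not pairwise coprime, so CRT works modulo lcm(m_i) when all pairwise compatibility conditions hold.
Pairwise compatibility: gcd(m_i, m_j) must divide a_i - a_j for every pair.
Merge one congruence at a time:
  Start: x ≡ 12 (mod 14).
  Combine with x ≡ 0 (mod 6): gcd(14, 6) = 2; 0 - 12 = -12, which IS divisible by 2, so compatible.
    Write x = 12 + 14·t and substitute into x ≡ 0 (mod 6): 14·t ≡ 0 − 12 = -12 (mod 6).
    Divide the congruence (and modulus) by g = 2: 7·t ≡ -6 (mod 3).
    Reduce coefficients mod 3: 1·t ≡ 0 (mod 3).
    So t ≡ 0 (mod 3).
    Then x = 12 + 14·0 = 12, valid modulo lcm(14, 6) = 42: x ≡ 12 (mod 42).
  Combine with x ≡ 0 (mod 4): gcd(42, 4) = 2; 0 - 12 = -12, which IS divisible by 2, so compatible.
    Write x = 12 + 42·t and substitute into x ≡ 0 (mod 4): 42·t ≡ 0 − 12 = -12 (mod 4).
    Divide the congruence (and modulus) by g = 2: 21·t ≡ -6 (mod 2).
    Reduce coefficients mod 2: 1·t ≡ 0 (mod 2).
    So t ≡ 0 (mod 2).
    Then x = 12 + 42·0 = 12, valid modulo lcm(42, 4) = 84: x ≡ 12 (mod 84).
Verify: 12 mod 14 = 12, 12 mod 6 = 0, 12 mod 4 = 0.

x ≡ 12 (mod 84).


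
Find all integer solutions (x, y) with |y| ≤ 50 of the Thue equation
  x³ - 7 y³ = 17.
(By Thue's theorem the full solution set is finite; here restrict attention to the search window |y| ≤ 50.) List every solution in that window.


The equation is x³ - 7y³ = 17. For fixed y, x³ = 7·y³ + 17, so a solution requires the RHS to be a perfect cube.
Strategy: iterate y from -50 to 50, compute RHS = 7·y³ + 17, and check whether it is a (positive or negative) perfect cube.
Check small values of y:
  y = 0: RHS = 17 is not a perfect cube.
  y = 1: RHS = 24 is not a perfect cube.
  y = -1: RHS = 10 is not a perfect cube.
  y = 2: RHS = 73 is not a perfect cube.
  y = -2: RHS = -39 is not a perfect cube.
  y = 3: RHS = 206 is not a perfect cube.
  y = -3: RHS = -172 is not a perfect cube.
Continuing the search up to |y| = 50 finds no solutions either.
No (x, y) in the scanned range satisfies the equation.

No integer solutions with |y| ≤ 50.


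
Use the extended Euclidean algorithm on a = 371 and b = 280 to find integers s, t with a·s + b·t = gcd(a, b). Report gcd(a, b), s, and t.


Euclidean algorithm on (371, 280) — divide until remainder is 0:
  371 = 1 · 280 + 91
  280 = 3 · 91 + 7
  91 = 13 · 7 + 0
gcd(371, 280) = 7.
Track Bezout coefficients alongside the remainders: start with r₀ = 371 = a·1 + b·0 (s = 1, t = 0) and r₁ = 280 = a·0 + b·1 (s = 0, t = 1); each new remainder r_{k+1} = r_{k-1} − q_k·r_k inherits s_{k+1} = s_{k-1} − q_k·s_k, t_{k+1} = t_{k-1} − q_k·t_k, so r_k = a·s_k + b·t_k at every step:
  q = 1: r = 91, s = 1 − 1·0 = 1, t = 0 − 1·1 = -1  (check: 371·1 + 280·(-1) = 91)
  q = 3: r = 7, s = 0 − 3·1 = -3, t = 1 − 3·(-1) = 4  (check: 371·(-3) + 280·4 = 7)
The row with r = 7 (the gcd) gives the Bezout coefficients s = -3, t = 4.
Result: 371 · (-3) + 280 · (4) = 7.

gcd(371, 280) = 7; s = -3, t = 4 (check: 371·(-3) + 280·4 = 7).


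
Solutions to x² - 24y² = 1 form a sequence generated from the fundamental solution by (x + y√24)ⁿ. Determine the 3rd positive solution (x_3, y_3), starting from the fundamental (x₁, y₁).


Step 1: Find the fundamental solution (x₁, y₁) of x² - 24y² = 1.
  Expand √24 as a continued fraction. a₀ = ⌊√24⌋ = 4; iterate m_{k+1} = d_k·a_k − m_k, d_{k+1} = (24 − m_{k+1}²)/d_k, a_{k+1} = ⌊(a₀ + m_{k+1})/d_{k+1}⌋ (starting m₀ = 0, d₀ = 1), with convergents p_k = a_k·p_{k-1} + p_{k-2}, q_k = a_k·q_{k-1} + q_{k-2} (p₋₁ = 1, q₋₁ = 0):
  k = 0: a₀ = 4; p₀/q₀ = 4/1; p₀² − 24·q₀² = 16 − 24 = -8.
  k = 1: m = 4, d = 8, a = ⌊(4 + 4)/8⌋ = 1; p/q = (1·4 + 1)/(1·1 + 0) = 5/1; p² − 24·q² = 25 − 24 = 1.
  The first convergent with p² − 24·q² = 1 gives the fundamental solution (x₁, y₁) = (5, 1).
Step 2: Apply the recurrence (x_{n+1}, y_{n+1}) = (x₁x_n + 24y₁y_n, x₁y_n + y₁x_n) repeatedly.
  From (x_1, y_1) = (5, 1): x_2 = 5·5 + 24·1·1 = 49; y_2 = 5·1 + 1·5 = 10.
  From (x_2, y_2) = (49, 10): x_3 = 5·49 + 24·1·10 = 485; y_3 = 5·10 + 1·49 = 99.
Step 3: Verify x_3² - 24·y_3² = 235225 - 235224 = 1 (should be 1). ✓

(x_1, y_1) = (5, 1); (x_3, y_3) = (485, 99).


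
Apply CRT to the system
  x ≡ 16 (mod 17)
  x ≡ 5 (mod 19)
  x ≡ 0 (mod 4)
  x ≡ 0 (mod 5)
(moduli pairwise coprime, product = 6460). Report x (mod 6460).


Product of moduli M = 17 · 19 · 4 · 5 = 6460.
Merge one congruence at a time:
  Start: x ≡ 16 (mod 17).
  Combine with x ≡ 5 (mod 19); new modulus lcm = 323.
    Write x = 16 + 17·t and substitute into x ≡ 5 (mod 19): 17·t ≡ 5 − 16 = -11 (mod 19).
    Reduce coefficients mod 19: 17·t ≡ 8 (mod 19).
    The inverse of 17 mod 19 is 9 (since 17·9 = 153 = 8·19 + 1), so t ≡ 9·8 = 72 ≡ 15 (mod 19).
    Then x = 16 + 17·15 = 271, valid modulo lcm(17, 19) = 323: x ≡ 271 (mod 323).
  Combine with x ≡ 0 (mod 4); new modulus lcm = 1292.
    Write x = 271 + 323·t and substitute into x ≡ 0 (mod 4): 323·t ≡ 0 − 271 = -271 (mod 4).
    Reduce coefficients mod 4: 3·t ≡ 1 (mod 4).
    The inverse of 3 mod 4 is 3 (since 3·3 = 9 = 2·4 + 1), so t ≡ 3·1 = 3 ≡ 3 (mod 4).
    Then x = 271 + 323·3 = 1240, valid modulo lcm(323, 4) = 1292: x ≡ 1240 (mod 1292).
  Combine with x ≡ 0 (mod 5); new modulus lcm = 6460.
    Write x = 1240 + 1292·t and substitute into x ≡ 0 (mod 5): 1292·t ≡ 0 − 1240 = -1240 (mod 5).
    Reduce coefficients mod 5: 2·t ≡ 0 (mod 5).
    The inverse of 2 mod 5 is 3 (since 2·3 = 6 = 1·5 + 1), so t ≡ 3·0 = 0 ≡ 0 (mod 5).
    Then x = 1240 + 1292·0 = 1240, valid modulo lcm(1292, 5) = 6460: x ≡ 1240 (mod 6460).
Verify against each original: 1240 mod 17 = 16, 1240 mod 19 = 5, 1240 mod 4 = 0, 1240 mod 5 = 0.

x ≡ 1240 (mod 6460).


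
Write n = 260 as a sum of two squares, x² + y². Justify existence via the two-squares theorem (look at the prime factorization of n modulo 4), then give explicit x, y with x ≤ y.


Step 1: Factor n = 260 = 2^2 · 5 · 13.
Step 2: Check the mod-4 condition on each prime factor: 2 = 2 (special); 5 ≡ 1 (mod 4), exponent 1; 13 ≡ 1 (mod 4), exponent 1.
All primes ≡ 3 (mod 4) appear to even exponent (or don't appear), so by the two-squares theorem n IS expressible as a sum of two squares.
Step 3: Build a representation. Group n = k² · m with k = 2 and m = 5 · 13 = 65 (a product of primes ≡ 1 (mod 4)); a representation of m scales to one of n via (k·x)² + (k·y)² = k²(x² + y²). Each prime p ≡ 1 (mod 4) is itself a sum of two squares; find a² by testing p − a² for a perfect square:
  5: 5 − 1² = 4 = 2² ⇒ 5 = 1² + 2².
  13: 13 − 1² = 12, 13 − 2² = 9 = 3² ⇒ 13 = 2² + 3².
  Combine using the Brahmagupta–Fibonacci identity (a² + b²)(c² + d²) = (ac − bd)² + (ad + bc)² = (ac + bd)² + (ad − bc)²:
  5 · 13 = 65: from (1² + 2²)(2² + 3²), take (1·2 − 2·3, 1·3 + 2·2) = (2 − 6, 3 + 4) = (-4, 7); dropping signs (only squares matter) gives (4, 7); check 4² + 7² = 16 + 49 = 65 ✓.
  Scale by k = 2: (2·4, 2·7) = (8, 14).
Step 4: Order so x ≤ y and verify: 8² + 14² = 64 + 196 = 260 = n. ✓

n = 260 = 8² + 14² (one valid representation with x ≤ y).


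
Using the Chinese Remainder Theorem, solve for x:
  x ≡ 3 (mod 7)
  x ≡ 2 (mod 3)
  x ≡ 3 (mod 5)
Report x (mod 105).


Moduli 7, 3, 5 are pairwise coprime; by CRT there is a unique solution modulo M = 7 · 3 · 5 = 105.
Solve pairwise, accumulating the modulus:
  Start with x ≡ 3 (mod 7).
  Combine with x ≡ 2 (mod 3): since gcd(7, 3) = 1, we get a unique residue mod 21.
    Write x = 3 + 7·t and substitute into x ≡ 2 (mod 3): 7·t ≡ 2 − 3 = -1 (mod 3).
    Reduce coefficients mod 3: 1·t ≡ 2 (mod 3).
    So t ≡ 2 (mod 3).
    Then x = 3 + 7·2 = 17, valid modulo lcm(7, 3) = 21: x ≡ 17 (mod 21).
  Combine with x ≡ 3 (mod 5): since gcd(21, 5) = 1, we get a unique residue mod 105.
    Write x = 17 + 21·t and substitute into x ≡ 3 (mod 5): 21·t ≡ 3 − 17 = -14 (mod 5).
    Reduce coefficients mod 5: 1·t ≡ 1 (mod 5).
    So t ≡ 1 (mod 5).
    Then x = 17 + 21·1 = 38, valid modulo lcm(21, 5) = 105: x ≡ 38 (mod 105).
Verify: 38 mod 7 = 3 ✓, 38 mod 3 = 2 ✓, 38 mod 5 = 3 ✓.

x ≡ 38 (mod 105).


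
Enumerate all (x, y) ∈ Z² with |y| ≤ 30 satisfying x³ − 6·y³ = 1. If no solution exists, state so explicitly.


The equation is x³ - 6y³ = 1. For fixed y, x³ = 6·y³ + 1, so a solution requires the RHS to be a perfect cube.
Strategy: iterate y from -30 to 30, compute RHS = 6·y³ + 1, and check whether it is a (positive or negative) perfect cube.
Check small values of y:
  y = 0: RHS = 1 = (1)³ ⇒ x = 1 works.
  y = 1: RHS = 7 is not a perfect cube.
  y = -1: RHS = -5 is not a perfect cube.
  y = 2: RHS = 49 is not a perfect cube.
  y = -2: RHS = -47 is not a perfect cube.
  y = 3: RHS = 163 is not a perfect cube.
  y = -3: RHS = -161 is not a perfect cube.
Continuing the search up to |y| = 30 finds no further solutions beyond those listed.
Collected solutions: (1, 0).

Solutions (with |y| ≤ 30): (1, 0).


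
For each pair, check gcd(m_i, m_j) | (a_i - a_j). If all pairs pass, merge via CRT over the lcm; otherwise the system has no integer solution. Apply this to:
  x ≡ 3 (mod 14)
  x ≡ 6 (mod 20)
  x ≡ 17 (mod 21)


Moduli 14, 20, 21 are not pairwise coprime, so CRT works modulo lcm(m_i) when all pairwise compatibility conditions hold.
Pairwise compatibility: gcd(m_i, m_j) must divide a_i - a_j for every pair.
Merge one congruence at a time:
  Start: x ≡ 3 (mod 14).
  Combine with x ≡ 6 (mod 20): gcd(14, 20) = 2, and 6 - 3 = 3 is NOT divisible by 2.
    ⇒ system is inconsistent (no integer solution).

No solution (the system is inconsistent).


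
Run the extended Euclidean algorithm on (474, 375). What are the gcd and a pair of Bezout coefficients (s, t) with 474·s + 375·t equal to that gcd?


Euclidean algorithm on (474, 375) — divide until remainder is 0:
  474 = 1 · 375 + 99
  375 = 3 · 99 + 78
  99 = 1 · 78 + 21
  78 = 3 · 21 + 15
  21 = 1 · 15 + 6
  15 = 2 · 6 + 3
  6 = 2 · 3 + 0
gcd(474, 375) = 3.
Track Bezout coefficients alongside the remainders: start with r₀ = 474 = a·1 + b·0 (s = 1, t = 0) and r₁ = 375 = a·0 + b·1 (s = 0, t = 1); each new remainder r_{k+1} = r_{k-1} − q_k·r_k inherits s_{k+1} = s_{k-1} − q_k·s_k, t_{k+1} = t_{k-1} − q_k·t_k, so r_k = a·s_k + b·t_k at every step:
  q = 1: r = 99, s = 1 − 1·0 = 1, t = 0 − 1·1 = -1  (check: 474·1 + 375·(-1) = 99)
  q = 3: r = 78, s = 0 − 3·1 = -3, t = 1 − 3·(-1) = 4  (check: 474·(-3) + 375·4 = 78)
  q = 1: r = 21, s = 1 − 1·(-3) = 4, t = -1 − 1·4 = -5  (check: 474·4 + 375·(-5) = 21)
  q = 3: r = 15, s = -3 − 3·4 = -15, t = 4 − 3·(-5) = 19  (check: 474·(-15) + 375·19 = 15)
  q = 1: r = 6, s = 4 − 1·(-15) = 19, t = -5 − 1·19 = -24  (check: 474·19 + 375·(-24) = 6)
  q = 2: r = 3, s = -15 − 2·19 = -53, t = 19 − 2·(-24) = 67  (check: 474·(-53) + 375·67 = 3)
The row with r = 3 (the gcd) gives the Bezout coefficients s = -53, t = 67.
Result: 474 · (-53) + 375 · (67) = 3.

gcd(474, 375) = 3; s = -53, t = 67 (check: 474·(-53) + 375·67 = 3).


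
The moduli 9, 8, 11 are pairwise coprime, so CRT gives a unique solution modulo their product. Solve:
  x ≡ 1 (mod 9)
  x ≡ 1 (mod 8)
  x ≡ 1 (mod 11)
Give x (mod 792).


Moduli 9, 8, 11 are pairwise coprime; by CRT there is a unique solution modulo M = 9 · 8 · 11 = 792.
Solve pairwise, accumulating the modulus:
  Start with x ≡ 1 (mod 9).
  Combine with x ≡ 1 (mod 8): since gcd(9, 8) = 1, we get a unique residue mod 72.
    Write x = 1 + 9·t and substitute into x ≡ 1 (mod 8): 9·t ≡ 1 − 1 = 0 (mod 8).
    Reduce coefficients mod 8: 1·t ≡ 0 (mod 8).
    So t ≡ 0 (mod 8).
    Then x = 1 + 9·0 = 1, valid modulo lcm(9, 8) = 72: x ≡ 1 (mod 72).
  Combine with x ≡ 1 (mod 11): since gcd(72, 11) = 1, we get a unique residue mod 792.
    Write x = 1 + 72·t and substitute into x ≡ 1 (mod 11): 72·t ≡ 1 − 1 = 0 (mod 11).
    Reduce coefficients mod 11: 6·t ≡ 0 (mod 11).
    The inverse of 6 mod 11 is 2 (since 6·2 = 12 = 1·11 + 1), so t ≡ 2·0 = 0 ≡ 0 (mod 11).
    Then x = 1 + 72·0 = 1, valid modulo lcm(72, 11) = 792: x ≡ 1 (mod 792).
Verify: 1 mod 9 = 1 ✓, 1 mod 8 = 1 ✓, 1 mod 11 = 1 ✓.

x ≡ 1 (mod 792).


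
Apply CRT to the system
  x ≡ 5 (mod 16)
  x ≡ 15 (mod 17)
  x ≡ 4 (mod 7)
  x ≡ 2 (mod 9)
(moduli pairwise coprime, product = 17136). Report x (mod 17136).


Product of moduli M = 16 · 17 · 7 · 9 = 17136.
Merge one congruence at a time:
  Start: x ≡ 5 (mod 16).
  Combine with x ≡ 15 (mod 17); new modulus lcm = 272.
    Write x = 5 + 16·t and substitute into x ≡ 15 (mod 17): 16·t ≡ 15 − 5 = 10 (mod 17).
    The inverse of 16 mod 17 is 16 (since 16·16 = 256 = 15·17 + 1), so t ≡ 16·10 = 160 ≡ 7 (mod 17).
    Then x = 5 + 16·7 = 117, valid modulo lcm(16, 17) = 272: x ≡ 117 (mod 272).
  Combine with x ≡ 4 (mod 7); new modulus lcm = 1904.
    Write x = 117 + 272·t and substitute into x ≡ 4 (mod 7): 272·t ≡ 4 − 117 = -113 (mod 7).
    Reduce coefficients mod 7: 6·t ≡ 6 (mod 7).
    The inverse of 6 mod 7 is 6 (since 6·6 = 36 = 5·7 + 1), so t ≡ 6·6 = 36 ≡ 1 (mod 7).
    Then x = 117 + 272·1 = 389, valid modulo lcm(272, 7) = 1904: x ≡ 389 (mod 1904).
  Combine with x ≡ 2 (mod 9); new modulus lcm = 17136.
    Write x = 389 + 1904·t and substitute into x ≡ 2 (mod 9): 1904·t ≡ 2 − 389 = -387 (mod 9).
    Reduce coefficients mod 9: 5·t ≡ 0 (mod 9).
    The inverse of 5 mod 9 is 2 (since 5·2 = 10 = 1·9 + 1), so t ≡ 2·0 = 0 ≡ 0 (mod 9).
    Then x = 389 + 1904·0 = 389, valid modulo lcm(1904, 9) = 17136: x ≡ 389 (mod 17136).
Verify against each original: 389 mod 16 = 5, 389 mod 17 = 15, 389 mod 7 = 4, 389 mod 9 = 2.

x ≡ 389 (mod 17136).


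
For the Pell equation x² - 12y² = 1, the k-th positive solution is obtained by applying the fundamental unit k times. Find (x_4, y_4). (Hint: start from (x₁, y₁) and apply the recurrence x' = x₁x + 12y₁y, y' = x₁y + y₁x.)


Step 1: Find the fundamental solution (x₁, y₁) of x² - 12y² = 1.
  Expand √12 as a continued fraction. a₀ = ⌊√12⌋ = 3; iterate m_{k+1} = d_k·a_k − m_k, d_{k+1} = (12 − m_{k+1}²)/d_k, a_{k+1} = ⌊(a₀ + m_{k+1})/d_{k+1}⌋ (starting m₀ = 0, d₀ = 1), with convergents p_k = a_k·p_{k-1} + p_{k-2}, q_k = a_k·q_{k-1} + q_{k-2} (p₋₁ = 1, q₋₁ = 0):
  k = 0: a₀ = 3; p₀/q₀ = 3/1; p₀² − 12·q₀² = 9 − 12 = -3.
  k = 1: m = 3, d = 3, a = ⌊(3 + 3)/3⌋ = 2; p/q = (2·3 + 1)/(2·1 + 0) = 7/2; p² − 12·q² = 49 − 48 = 1.
  The first convergent with p² − 12·q² = 1 gives the fundamental solution (x₁, y₁) = (7, 2).
Step 2: Apply the recurrence (x_{n+1}, y_{n+1}) = (x₁x_n + 12y₁y_n, x₁y_n + y₁x_n) repeatedly.
  From (x_1, y_1) = (7, 2): x_2 = 7·7 + 12·2·2 = 97; y_2 = 7·2 + 2·7 = 28.
  From (x_2, y_2) = (97, 28): x_3 = 7·97 + 12·2·28 = 1351; y_3 = 7·28 + 2·97 = 390.
  From (x_3, y_3) = (1351, 390): x_4 = 7·1351 + 12·2·390 = 18817; y_4 = 7·390 + 2·1351 = 5432.
Step 3: Verify x_4² - 12·y_4² = 354079489 - 354079488 = 1 (should be 1). ✓

(x_1, y_1) = (7, 2); (x_4, y_4) = (18817, 5432).
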